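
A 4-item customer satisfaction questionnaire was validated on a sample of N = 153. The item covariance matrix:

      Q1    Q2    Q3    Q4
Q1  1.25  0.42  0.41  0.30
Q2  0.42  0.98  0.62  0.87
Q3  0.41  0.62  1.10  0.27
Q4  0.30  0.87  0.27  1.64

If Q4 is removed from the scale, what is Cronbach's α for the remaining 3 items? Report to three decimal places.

Cronbach's α = 0.698

Remaining items: Q1, Q2, Q3 (k = 3).
Σσᵢ² = 1.25 + 0.98 + 1.10 = 3.33
Var(T) = 3.33 + 2 × 1.45 = 6.23
α (item deleted) = (3/2)·(1 − 3.33/6.23) = 0.698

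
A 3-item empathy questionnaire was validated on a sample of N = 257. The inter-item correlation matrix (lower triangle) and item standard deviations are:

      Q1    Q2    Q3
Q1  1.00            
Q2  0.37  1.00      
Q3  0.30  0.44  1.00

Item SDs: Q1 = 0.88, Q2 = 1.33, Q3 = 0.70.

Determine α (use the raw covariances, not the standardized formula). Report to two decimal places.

α = 0.61

Σσ²ᵢ = 0.88² + 1.33² + 0.70² = 3.0333
Covariances σ_ij = r_ij · s_i · s_j:
  σ(Q1,Q2) = 0.37 × 0.88 × 1.33 = 0.4330
  σ(Q1,Q3) = 0.30 × 0.88 × 0.70 = 0.1848
  σ(Q2,Q3) = 0.44 × 1.33 × 0.70 = 0.4096
σ²_T = Σσ²ᵢ + 2·Σσ_ij = 3.0333 + 2 × 1.0274 = 5.0881
α = (3/2)·(1 − 3.0333/5.0881) = 0.61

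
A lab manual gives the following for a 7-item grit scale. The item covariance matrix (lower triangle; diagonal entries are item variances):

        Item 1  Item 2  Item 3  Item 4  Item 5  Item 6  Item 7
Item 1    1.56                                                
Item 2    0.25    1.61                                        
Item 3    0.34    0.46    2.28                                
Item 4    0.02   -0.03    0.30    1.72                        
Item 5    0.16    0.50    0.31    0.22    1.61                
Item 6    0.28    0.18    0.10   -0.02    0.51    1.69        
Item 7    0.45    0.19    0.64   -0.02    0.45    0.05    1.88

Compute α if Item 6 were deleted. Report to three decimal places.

α = 0.532

Remaining items: Item 1, Item 2, Item 3, Item 4, Item 5, Item 7 (k = 6).
sum of item variances = 1.56 + 1.61 + 2.28 + 1.72 + 1.61 + 1.88 = 10.66
σ²_total = 10.66 + 2 × 4.24 = 19.14
α (item deleted) = (6/5)·(1 − 10.66/19.14) = 0.532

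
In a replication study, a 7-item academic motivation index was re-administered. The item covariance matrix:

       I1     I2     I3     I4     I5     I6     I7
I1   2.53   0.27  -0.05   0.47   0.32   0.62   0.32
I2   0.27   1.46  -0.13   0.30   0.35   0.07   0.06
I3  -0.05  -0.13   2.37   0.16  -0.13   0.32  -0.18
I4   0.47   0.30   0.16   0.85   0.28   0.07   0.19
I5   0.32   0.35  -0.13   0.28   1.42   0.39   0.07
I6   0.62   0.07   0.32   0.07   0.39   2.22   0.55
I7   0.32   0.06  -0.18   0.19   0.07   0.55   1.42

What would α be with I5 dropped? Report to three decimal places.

Remaining items: I1, I2, I3, I4, I6, I7 (k = 6).
ΣVar(i) = 2.53 + 1.46 + 2.37 + 0.85 + 2.22 + 1.42 = 10.85
σ²_T = 10.85 + 2 × 3.04 = 16.93
α (item deleted) = (6/5)·(1 − 10.85/16.93) = 0.431

α = 0.431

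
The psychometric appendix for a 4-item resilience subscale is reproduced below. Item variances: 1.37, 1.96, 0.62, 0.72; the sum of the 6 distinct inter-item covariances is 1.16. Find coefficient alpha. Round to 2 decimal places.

sum of item variances = 1.37 + 1.96 + 0.62 + 0.72 = 4.67
Sum of distinct covariances = 1.16
σ²_total = sum of item variances + 2·Σcov = 4.67 + 2 × 1.16 = 6.99
α = (4/3)·(1 − 4.67/6.99) = 0.44

coefficient alpha = 0.44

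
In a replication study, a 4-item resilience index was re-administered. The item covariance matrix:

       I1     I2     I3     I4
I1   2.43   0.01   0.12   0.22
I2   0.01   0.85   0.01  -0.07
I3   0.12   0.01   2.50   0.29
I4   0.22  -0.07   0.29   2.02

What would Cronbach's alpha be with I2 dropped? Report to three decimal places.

Cronbach's alpha = 0.230

Remaining items: I1, I3, I4 (k = 3).
ΣVar(i) = 2.43 + 2.50 + 2.02 = 6.95
total variance = 6.95 + 2 × 0.63 = 8.21
α (item deleted) = (3/2)·(1 − 6.95/8.21) = 0.230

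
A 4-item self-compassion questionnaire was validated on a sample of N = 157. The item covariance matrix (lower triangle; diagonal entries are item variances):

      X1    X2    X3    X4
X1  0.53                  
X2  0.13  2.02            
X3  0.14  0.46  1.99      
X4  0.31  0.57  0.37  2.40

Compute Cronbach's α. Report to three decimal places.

α = 0.484

sum of item variances = 0.53 + 2.02 + 1.99 + 2.40 = 6.94
Sum of the distinct covariances = 1.98
σ²_T = 6.94 + 2 × 1.98 = 10.90
α = (k/(k−1))·(1 − sum of item variances/σ²_T) = (4/3)·(1 − 6.94/10.90) = 0.484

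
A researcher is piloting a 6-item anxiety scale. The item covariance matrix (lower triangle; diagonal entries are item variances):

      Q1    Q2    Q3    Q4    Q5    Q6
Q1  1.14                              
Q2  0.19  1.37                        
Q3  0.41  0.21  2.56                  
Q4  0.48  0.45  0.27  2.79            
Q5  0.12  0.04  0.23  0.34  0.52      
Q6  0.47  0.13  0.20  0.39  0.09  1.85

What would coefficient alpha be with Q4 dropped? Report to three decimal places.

coefficient alpha = 0.450

Remaining items: Q1, Q2, Q3, Q5, Q6 (k = 5).
ΣVar(i) = 1.14 + 1.37 + 2.56 + 0.52 + 1.85 = 7.44
Var(T) = 7.44 + 2 × 2.09 = 11.62
α (item deleted) = (5/4)·(1 − 7.44/11.62) = 0.450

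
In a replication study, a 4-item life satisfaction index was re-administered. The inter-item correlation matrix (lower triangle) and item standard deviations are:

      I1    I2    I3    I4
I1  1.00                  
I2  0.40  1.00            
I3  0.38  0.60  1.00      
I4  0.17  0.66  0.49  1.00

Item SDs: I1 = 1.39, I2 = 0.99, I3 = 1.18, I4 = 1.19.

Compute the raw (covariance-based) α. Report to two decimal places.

α = 0.74

Σσ²ᵢ = 1.39² + 0.99² + 1.18² + 1.19² = 5.7207
Covariances σ_ij = r_ij · s_i · s_j:
  σ(I1,I2) = 0.40 × 1.39 × 0.99 = 0.5504
  σ(I1,I3) = 0.38 × 1.39 × 1.18 = 0.6233
  σ(I1,I4) = 0.17 × 1.39 × 1.19 = 0.2812
  σ(I2,I3) = 0.60 × 0.99 × 1.18 = 0.7009
  σ(I2,I4) = 0.66 × 0.99 × 1.19 = 0.7775
  σ(I3,I4) = 0.49 × 1.18 × 1.19 = 0.6881
σ²_T = Σσ²ᵢ + 2·Σσ_ij = 5.7207 + 2 × 3.6214 = 12.9635
α = (4/3)·(1 − 5.7207/12.9635) = 0.74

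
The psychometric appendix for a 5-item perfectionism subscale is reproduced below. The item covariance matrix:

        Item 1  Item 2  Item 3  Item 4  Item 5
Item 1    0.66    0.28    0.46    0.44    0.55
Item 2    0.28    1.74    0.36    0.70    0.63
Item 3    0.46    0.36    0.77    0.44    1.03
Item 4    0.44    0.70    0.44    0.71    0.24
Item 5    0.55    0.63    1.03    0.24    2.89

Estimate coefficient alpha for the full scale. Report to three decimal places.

coefficient alpha = 0.753

Σσᵢ² = 0.66 + 1.74 + 0.77 + 0.71 + 2.89 = 6.77
Sum of the distinct covariances = 5.13
σ²_total = 6.77 + 2 × 5.13 = 17.03
α = (k/(k−1))·(1 − Σσᵢ²/σ²_total) = (5/4)·(1 − 6.77/17.03) = 0.753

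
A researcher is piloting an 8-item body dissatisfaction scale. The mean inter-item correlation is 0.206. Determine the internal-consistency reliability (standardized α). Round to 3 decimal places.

standardized α = 0.675

Standardized α = k·r̄ / (1 + (k−1)·r̄) = 8 × 0.206 / (1 + 7 × 0.206)
  = 1.6480 / 2.4420 = 0.675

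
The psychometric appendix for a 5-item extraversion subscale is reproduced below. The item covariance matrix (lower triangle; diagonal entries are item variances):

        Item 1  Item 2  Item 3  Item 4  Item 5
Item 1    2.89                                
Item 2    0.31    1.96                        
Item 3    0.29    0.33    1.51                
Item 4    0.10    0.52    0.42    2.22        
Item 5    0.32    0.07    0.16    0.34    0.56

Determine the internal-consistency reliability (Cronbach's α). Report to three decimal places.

Σσ²ᵢ = 2.89 + 1.96 + 1.51 + 2.22 + 0.56 = 9.14
Sum of off-diagonal covariances = 2.86
σ²_T = 9.14 + 2 × 2.86 = 14.86
α = (k/(k−1))·(1 − Σσ²ᵢ/σ²_T) = (5/4)·(1 − 9.14/14.86) = 0.481

α = 0.481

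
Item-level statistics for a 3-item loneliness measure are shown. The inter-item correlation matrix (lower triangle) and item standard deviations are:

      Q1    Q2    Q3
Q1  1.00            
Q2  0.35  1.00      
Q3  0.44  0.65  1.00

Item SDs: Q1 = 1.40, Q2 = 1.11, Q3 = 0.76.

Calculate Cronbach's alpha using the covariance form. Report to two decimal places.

Cronbach's alpha = 0.68

Σσ²ᵢ = 1.40² + 1.11² + 0.76² = 3.7697
Covariances σ_ij = r_ij · s_i · s_j:
  σ(Q1,Q2) = 0.35 × 1.40 × 1.11 = 0.5439
  σ(Q1,Q3) = 0.44 × 1.40 × 0.76 = 0.4682
  σ(Q2,Q3) = 0.65 × 1.11 × 0.76 = 0.5483
σ²_T = Σσ²ᵢ + 2·Σσ_ij = 3.7697 + 2 × 1.5604 = 6.8905
α = (3/2)·(1 − 3.7697/6.8905) = 0.68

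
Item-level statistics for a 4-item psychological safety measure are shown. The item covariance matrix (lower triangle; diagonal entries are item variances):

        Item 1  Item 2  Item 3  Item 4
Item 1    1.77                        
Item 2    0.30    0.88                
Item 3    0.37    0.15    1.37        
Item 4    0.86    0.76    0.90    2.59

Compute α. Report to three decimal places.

α = 0.670

sum of item variances = 1.77 + 0.88 + 1.37 + 2.59 = 6.61
Sum of the distinct covariances = 3.34
σ²_total = 6.61 + 2 × 3.34 = 13.29
α = (k/(k−1))·(1 − sum of item variances/σ²_total) = (4/3)·(1 − 6.61/13.29) = 0.670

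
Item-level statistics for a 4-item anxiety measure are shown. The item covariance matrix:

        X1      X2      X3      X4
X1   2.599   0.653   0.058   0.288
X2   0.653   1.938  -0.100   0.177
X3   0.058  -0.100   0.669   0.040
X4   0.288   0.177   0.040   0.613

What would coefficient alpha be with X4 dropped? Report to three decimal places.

coefficient alpha = 0.285

Remaining items: X1, X2, X3 (k = 3).
sum of item variances = 2.599 + 1.938 + 0.669 = 5.206
σ²_total = 5.206 + 2 × 0.611 = 6.428
α (item deleted) = (3/2)·(1 − 5.206/6.428) = 0.285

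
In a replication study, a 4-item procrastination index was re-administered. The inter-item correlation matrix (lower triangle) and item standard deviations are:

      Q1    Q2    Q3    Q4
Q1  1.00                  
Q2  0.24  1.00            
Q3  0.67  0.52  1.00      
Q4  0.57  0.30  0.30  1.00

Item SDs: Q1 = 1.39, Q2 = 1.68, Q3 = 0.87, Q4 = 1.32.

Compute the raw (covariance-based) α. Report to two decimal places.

α = 0.71

Σσ²ᵢ = 1.39² + 1.68² + 0.87² + 1.32² = 7.2538
Covariances σ_ij = r_ij · s_i · s_j:
  σ(Q1,Q2) = 0.24 × 1.39 × 1.68 = 0.5604
  σ(Q1,Q3) = 0.67 × 1.39 × 0.87 = 0.8102
  σ(Q1,Q4) = 0.57 × 1.39 × 1.32 = 1.0458
  σ(Q2,Q3) = 0.52 × 1.68 × 0.87 = 0.7600
  σ(Q2,Q4) = 0.30 × 1.68 × 1.32 = 0.6653
  σ(Q3,Q4) = 0.30 × 0.87 × 1.32 = 0.3445
σ²_T = Σσ²ᵢ + 2·Σσ_ij = 7.2538 + 2 × 4.1862 = 15.6262
α = (4/3)·(1 − 7.2538/15.6262) = 0.71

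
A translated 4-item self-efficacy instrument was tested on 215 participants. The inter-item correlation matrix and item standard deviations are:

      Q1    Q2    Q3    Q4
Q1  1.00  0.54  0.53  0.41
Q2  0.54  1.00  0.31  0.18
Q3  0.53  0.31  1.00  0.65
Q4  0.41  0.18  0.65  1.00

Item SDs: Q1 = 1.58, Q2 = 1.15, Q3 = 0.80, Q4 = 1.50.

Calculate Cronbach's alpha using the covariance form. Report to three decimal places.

Cronbach's alpha = 0.725

Σσ²ᵢ = 1.58² + 1.15² + 0.80² + 1.50² = 6.7089
Covariances σ_ij = r_ij · s_i · s_j:
  σ(Q1,Q2) = 0.54 × 1.58 × 1.15 = 0.9812
  σ(Q1,Q3) = 0.53 × 1.58 × 0.80 = 0.6699
  σ(Q1,Q4) = 0.41 × 1.58 × 1.50 = 0.9717
  σ(Q2,Q3) = 0.31 × 1.15 × 0.80 = 0.2852
  σ(Q2,Q4) = 0.18 × 1.15 × 1.50 = 0.3105
  σ(Q3,Q4) = 0.65 × 0.80 × 1.50 = 0.7800
σ²_T = Σσ²ᵢ + 2·Σσ_ij = 6.7089 + 2 × 3.9985 = 14.7059
α = (4/3)·(1 − 6.7089/14.7059) = 0.725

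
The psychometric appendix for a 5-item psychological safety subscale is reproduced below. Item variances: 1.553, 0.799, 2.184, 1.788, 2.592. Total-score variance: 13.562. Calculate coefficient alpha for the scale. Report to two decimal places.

α = 0.43

ΣVar(i) = 1.553 + 0.799 + 2.184 + 1.788 + 2.592 = 8.916
α = (k/(k−1))·(1 − ΣVar(i)/total variance) = (5/4)·(1 − 8.916/13.562) = 0.43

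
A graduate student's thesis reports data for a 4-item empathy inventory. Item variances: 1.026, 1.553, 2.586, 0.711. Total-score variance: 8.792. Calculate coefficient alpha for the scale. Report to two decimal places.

ΣVar(i) = 1.026 + 1.553 + 2.586 + 0.711 = 5.876
α = (k/(k−1))·(1 − ΣVar(i)/σ²_total) = (4/3)·(1 − 5.876/8.792) = 0.44

coefficient alpha = 0.44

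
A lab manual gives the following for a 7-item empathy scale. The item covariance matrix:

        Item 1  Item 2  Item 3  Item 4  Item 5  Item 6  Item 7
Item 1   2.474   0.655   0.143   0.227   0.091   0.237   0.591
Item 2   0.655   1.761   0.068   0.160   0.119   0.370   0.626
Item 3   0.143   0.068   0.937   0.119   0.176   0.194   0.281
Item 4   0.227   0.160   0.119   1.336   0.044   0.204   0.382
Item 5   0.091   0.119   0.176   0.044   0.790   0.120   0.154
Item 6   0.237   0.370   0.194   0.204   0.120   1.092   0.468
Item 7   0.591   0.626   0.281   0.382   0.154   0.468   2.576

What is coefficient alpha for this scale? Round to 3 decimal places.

α = 0.580

sum of item variances = 2.474 + 1.761 + 0.937 + 1.336 + 0.790 + 1.092 + 2.576 = 10.966
Sum of off-diagonal covariances = 5.429
σ²_T = 10.966 + 2 × 5.429 = 21.824
α = (k/(k−1))·(1 − sum of item variances/σ²_T) = (7/6)·(1 − 10.966/21.824) = 0.580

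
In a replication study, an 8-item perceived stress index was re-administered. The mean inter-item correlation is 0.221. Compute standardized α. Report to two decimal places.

standardized α = 0.69

Standardized α = k·r̄ / (1 + (k−1)·r̄) = 8 × 0.221 / (1 + 7 × 0.221)
  = 1.7680 / 2.5470 = 0.69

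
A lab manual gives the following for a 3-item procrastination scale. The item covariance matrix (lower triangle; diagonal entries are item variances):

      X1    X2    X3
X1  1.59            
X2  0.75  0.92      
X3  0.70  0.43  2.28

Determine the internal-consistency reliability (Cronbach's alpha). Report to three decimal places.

α = 0.660

Σσ²ᵢ = 1.59 + 0.92 + 2.28 = 4.79
Σ_{i<j} σ_ij = 1.88
total variance = 4.79 + 2 × 1.88 = 8.55
α = (k/(k−1))·(1 − Σσ²ᵢ/total variance) = (3/2)·(1 − 4.79/8.55) = 0.660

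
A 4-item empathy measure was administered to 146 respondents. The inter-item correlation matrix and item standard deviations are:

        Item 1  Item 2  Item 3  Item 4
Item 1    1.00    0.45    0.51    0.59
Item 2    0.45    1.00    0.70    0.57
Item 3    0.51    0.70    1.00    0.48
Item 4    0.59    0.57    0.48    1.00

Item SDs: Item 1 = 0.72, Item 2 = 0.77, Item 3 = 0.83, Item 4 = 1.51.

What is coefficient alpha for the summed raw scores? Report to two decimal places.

α = 0.78

Σσ²ᵢ = 0.72² + 0.77² + 0.83² + 1.51² = 4.0803
Covariances σ_ij = r_ij · s_i · s_j:
  σ(Item 1,Item 2) = 0.45 × 0.72 × 0.77 = 0.2495
  σ(Item 1,Item 3) = 0.51 × 0.72 × 0.83 = 0.3048
  σ(Item 1,Item 4) = 0.59 × 0.72 × 1.51 = 0.6414
  σ(Item 2,Item 3) = 0.70 × 0.77 × 0.83 = 0.4474
  σ(Item 2,Item 4) = 0.57 × 0.77 × 1.51 = 0.6627
  σ(Item 3,Item 4) = 0.48 × 0.83 × 1.51 = 0.6016
σ²_T = Σσ²ᵢ + 2·Σσ_ij = 4.0803 + 2 × 2.9074 = 9.8951
α = (4/3)·(1 − 4.0803/9.8951) = 0.78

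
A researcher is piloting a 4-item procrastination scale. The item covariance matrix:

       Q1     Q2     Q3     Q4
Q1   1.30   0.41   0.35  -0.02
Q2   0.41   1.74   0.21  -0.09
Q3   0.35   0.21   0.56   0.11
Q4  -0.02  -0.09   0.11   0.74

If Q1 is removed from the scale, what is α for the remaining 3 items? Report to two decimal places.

α = 0.20

Remaining items: Q2, Q3, Q4 (k = 3).
ΣVar(i) = 1.74 + 0.56 + 0.74 = 3.04
total variance = 3.04 + 2 × 0.23 = 3.50
α (item deleted) = (3/2)·(1 − 3.04/3.50) = 0.20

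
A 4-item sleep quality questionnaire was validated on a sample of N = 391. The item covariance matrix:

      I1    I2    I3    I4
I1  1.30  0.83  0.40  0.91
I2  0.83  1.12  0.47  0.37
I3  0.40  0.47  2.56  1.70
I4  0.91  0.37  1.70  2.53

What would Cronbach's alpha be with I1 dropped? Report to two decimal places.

Remaining items: I2, I3, I4 (k = 3).
sum of item variances = 1.12 + 2.56 + 2.53 = 6.21
Var(T) = 6.21 + 2 × 2.54 = 11.29
α (item deleted) = (3/2)·(1 − 6.21/11.29) = 0.67

Cronbach's alpha = 0.67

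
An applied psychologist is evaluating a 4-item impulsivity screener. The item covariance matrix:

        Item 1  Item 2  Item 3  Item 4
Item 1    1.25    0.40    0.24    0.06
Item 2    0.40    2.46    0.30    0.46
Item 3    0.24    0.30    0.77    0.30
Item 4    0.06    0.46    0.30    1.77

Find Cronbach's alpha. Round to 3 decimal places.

Σσ²ᵢ = 1.25 + 2.46 + 0.77 + 1.77 = 6.25
Sum of off-diagonal covariances = 1.76
σ²_total = 6.25 + 2 × 1.76 = 9.77
α = (k/(k−1))·(1 − Σσ²ᵢ/σ²_total) = (4/3)·(1 − 6.25/9.77) = 0.480

Cronbach's alpha = 0.480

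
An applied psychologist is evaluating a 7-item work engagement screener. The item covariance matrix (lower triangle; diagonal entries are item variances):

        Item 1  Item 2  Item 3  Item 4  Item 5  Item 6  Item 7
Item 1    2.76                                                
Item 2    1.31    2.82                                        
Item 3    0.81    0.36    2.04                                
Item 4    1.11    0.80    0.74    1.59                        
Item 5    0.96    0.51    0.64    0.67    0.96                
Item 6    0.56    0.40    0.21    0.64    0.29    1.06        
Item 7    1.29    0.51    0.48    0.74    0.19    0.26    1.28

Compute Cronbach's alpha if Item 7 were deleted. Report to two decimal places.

Remaining items: Item 1, Item 2, Item 3, Item 4, Item 5, Item 6 (k = 6).
sum of item variances = 2.76 + 2.82 + 2.04 + 1.59 + 0.96 + 1.06 = 11.23
σ²_total = 11.23 + 2 × 10.01 = 31.25
α (item deleted) = (6/5)·(1 − 11.23/31.25) = 0.77

Cronbach's alpha = 0.77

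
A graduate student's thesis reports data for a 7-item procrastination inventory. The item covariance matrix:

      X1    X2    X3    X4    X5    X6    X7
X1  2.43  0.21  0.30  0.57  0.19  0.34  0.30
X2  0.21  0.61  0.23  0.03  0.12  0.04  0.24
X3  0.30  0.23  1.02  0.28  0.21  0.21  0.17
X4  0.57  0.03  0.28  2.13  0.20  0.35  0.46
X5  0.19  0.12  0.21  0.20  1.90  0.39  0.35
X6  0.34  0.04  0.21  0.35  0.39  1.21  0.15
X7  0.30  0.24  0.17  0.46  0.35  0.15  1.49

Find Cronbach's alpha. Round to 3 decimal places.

α = 0.580

sum of item variances = 2.43 + 0.61 + 1.02 + 2.13 + 1.90 + 1.21 + 1.49 = 10.79
Sum of the distinct covariances = 5.34
σ²_T = 10.79 + 2 × 5.34 = 21.47
α = (k/(k−1))·(1 − sum of item variances/σ²_T) = (7/6)·(1 − 10.79/21.47) = 0.580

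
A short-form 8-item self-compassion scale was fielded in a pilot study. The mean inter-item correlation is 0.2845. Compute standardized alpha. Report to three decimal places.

Standardized α = k·r̄ / (1 + (k−1)·r̄) = 8 × 0.2845 / (1 + 7 × 0.2845)
  = 2.2760 / 2.9915 = 0.761

standardized alpha = 0.761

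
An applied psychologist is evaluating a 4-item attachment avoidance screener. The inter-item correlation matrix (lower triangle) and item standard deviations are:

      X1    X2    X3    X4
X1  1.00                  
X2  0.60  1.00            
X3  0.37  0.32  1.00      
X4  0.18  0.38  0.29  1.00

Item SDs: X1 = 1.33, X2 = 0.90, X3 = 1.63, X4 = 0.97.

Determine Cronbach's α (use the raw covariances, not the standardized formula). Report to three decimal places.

Σσ²ᵢ = 1.33² + 0.90² + 1.63² + 0.97² = 6.1767
Covariances σ_ij = r_ij · s_i · s_j:
  σ(X1,X2) = 0.60 × 1.33 × 0.90 = 0.7182
  σ(X1,X3) = 0.37 × 1.33 × 1.63 = 0.8021
  σ(X1,X4) = 0.18 × 1.33 × 0.97 = 0.2322
  σ(X2,X3) = 0.32 × 0.90 × 1.63 = 0.4694
  σ(X2,X4) = 0.38 × 0.90 × 0.97 = 0.3317
  σ(X3,X4) = 0.29 × 1.63 × 0.97 = 0.4585
σ²_T = Σσ²ᵢ + 2·Σσ_ij = 6.1767 + 2 × 3.0121 = 12.2009
α = (4/3)·(1 − 6.1767/12.2009) = 0.658

Cronbach's α = 0.658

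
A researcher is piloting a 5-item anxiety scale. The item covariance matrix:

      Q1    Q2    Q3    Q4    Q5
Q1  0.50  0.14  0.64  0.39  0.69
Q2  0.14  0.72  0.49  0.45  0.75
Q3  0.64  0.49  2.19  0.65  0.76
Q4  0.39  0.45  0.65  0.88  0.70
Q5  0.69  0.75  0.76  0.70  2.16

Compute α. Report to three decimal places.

α = 0.796

Σσ²ᵢ = 0.50 + 0.72 + 2.19 + 0.88 + 2.16 = 6.45
Σ_{i<j} σ_ij = 5.66
σ²_total = 6.45 + 2 × 5.66 = 17.77
α = (k/(k−1))·(1 − Σσ²ᵢ/σ²_total) = (5/4)·(1 − 6.45/17.77) = 0.796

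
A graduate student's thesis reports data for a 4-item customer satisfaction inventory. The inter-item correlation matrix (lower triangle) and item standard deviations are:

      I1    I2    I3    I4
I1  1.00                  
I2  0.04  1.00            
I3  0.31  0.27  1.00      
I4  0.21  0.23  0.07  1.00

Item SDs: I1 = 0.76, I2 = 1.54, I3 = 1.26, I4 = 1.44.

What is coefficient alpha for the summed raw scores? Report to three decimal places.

Σσ²ᵢ = 0.76² + 1.54² + 1.26² + 1.44² = 6.6104
Covariances σ_ij = r_ij · s_i · s_j:
  σ(I1,I2) = 0.04 × 0.76 × 1.54 = 0.0468
  σ(I1,I3) = 0.31 × 0.76 × 1.26 = 0.2969
  σ(I1,I4) = 0.21 × 0.76 × 1.44 = 0.2298
  σ(I2,I3) = 0.27 × 1.54 × 1.26 = 0.5239
  σ(I2,I4) = 0.23 × 1.54 × 1.44 = 0.5100
  σ(I3,I4) = 0.07 × 1.26 × 1.44 = 0.1270
σ²_T = Σσ²ᵢ + 2·Σσ_ij = 6.6104 + 2 × 1.7344 = 10.0792
α = (4/3)·(1 − 6.6104/10.0792) = 0.459

coefficient alpha = 0.459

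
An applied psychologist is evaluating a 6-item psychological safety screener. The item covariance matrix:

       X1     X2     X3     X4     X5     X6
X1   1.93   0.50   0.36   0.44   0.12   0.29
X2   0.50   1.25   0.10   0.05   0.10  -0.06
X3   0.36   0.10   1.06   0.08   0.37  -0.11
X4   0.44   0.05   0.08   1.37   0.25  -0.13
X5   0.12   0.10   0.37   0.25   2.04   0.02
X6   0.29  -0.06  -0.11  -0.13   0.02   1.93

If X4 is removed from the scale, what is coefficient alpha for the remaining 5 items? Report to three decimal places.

coefficient alpha = 0.365

Remaining items: X1, X2, X3, X5, X6 (k = 5).
Σσ²ᵢ = 1.93 + 1.25 + 1.06 + 2.04 + 1.93 = 8.21
Var(T) = 8.21 + 2 × 1.69 = 11.59
α (item deleted) = (5/4)·(1 − 8.21/11.59) = 0.365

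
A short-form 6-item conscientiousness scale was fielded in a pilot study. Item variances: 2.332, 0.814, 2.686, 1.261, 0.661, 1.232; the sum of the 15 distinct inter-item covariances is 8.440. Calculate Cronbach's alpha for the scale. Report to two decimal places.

α = 0.78

ΣVar(i) = 2.332 + 0.814 + 2.686 + 1.261 + 0.661 + 1.232 = 8.986
Sum of distinct covariances = 8.440
σ²_T = ΣVar(i) + 2·Σcov = 8.986 + 2 × 8.440 = 25.866
α = (6/5)·(1 − 8.986/25.866) = 0.78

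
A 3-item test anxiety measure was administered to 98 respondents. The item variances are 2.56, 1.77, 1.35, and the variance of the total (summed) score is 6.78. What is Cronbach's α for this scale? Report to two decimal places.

ΣVar(i) = 2.56 + 1.77 + 1.35 = 5.68
α = (k/(k−1))·(1 − ΣVar(i)/Var(T)) = (3/2)·(1 − 5.68/6.78) = 0.24

α = 0.24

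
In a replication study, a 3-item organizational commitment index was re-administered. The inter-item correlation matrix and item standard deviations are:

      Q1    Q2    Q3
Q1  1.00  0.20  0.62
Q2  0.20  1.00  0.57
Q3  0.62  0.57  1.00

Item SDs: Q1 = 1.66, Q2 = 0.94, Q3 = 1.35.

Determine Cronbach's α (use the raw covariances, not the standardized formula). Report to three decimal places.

Cronbach's α = 0.705

Σσ²ᵢ = 1.66² + 0.94² + 1.35² = 5.4617
Covariances σ_ij = r_ij · s_i · s_j:
  σ(Q1,Q2) = 0.20 × 1.66 × 0.94 = 0.3121
  σ(Q1,Q3) = 0.62 × 1.66 × 1.35 = 1.3894
  σ(Q2,Q3) = 0.57 × 0.94 × 1.35 = 0.7233
σ²_T = Σσ²ᵢ + 2·Σσ_ij = 5.4617 + 2 × 2.4248 = 10.3113
α = (3/2)·(1 − 5.4617/10.3113) = 0.705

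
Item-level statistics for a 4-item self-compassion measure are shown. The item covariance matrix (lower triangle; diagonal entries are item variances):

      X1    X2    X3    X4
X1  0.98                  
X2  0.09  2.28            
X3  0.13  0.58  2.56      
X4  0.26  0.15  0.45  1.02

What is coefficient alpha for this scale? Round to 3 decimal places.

coefficient alpha = 0.436

sum of item variances = 0.98 + 2.28 + 2.56 + 1.02 = 6.84
Σ_{i<j} σ_ij = 1.66
σ²_total = 6.84 + 2 × 1.66 = 10.16
α = (k/(k−1))·(1 − sum of item variances/σ²_total) = (4/3)·(1 − 6.84/10.16) = 0.436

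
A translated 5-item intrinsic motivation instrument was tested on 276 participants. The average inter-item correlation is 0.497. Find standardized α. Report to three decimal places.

standardized α = 0.832

Standardized α = k·r̄ / (1 + (k−1)·r̄) = 5 × 0.497 / (1 + 4 × 0.497)
  = 2.4850 / 2.9880 = 0.832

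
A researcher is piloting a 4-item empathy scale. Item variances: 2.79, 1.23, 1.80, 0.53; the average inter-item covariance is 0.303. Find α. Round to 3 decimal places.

α = 0.485

ΣVar(i) = 2.79 + 1.23 + 1.80 + 0.53 = 6.35
Sum of the 6 distinct covariances = 6 × 0.303 = 1.818
total variance = ΣVar(i) + 2·Σcov = 6.35 + 2 × 1.818 = 9.986
α = (4/3)·(1 − 6.35/9.986) = 0.485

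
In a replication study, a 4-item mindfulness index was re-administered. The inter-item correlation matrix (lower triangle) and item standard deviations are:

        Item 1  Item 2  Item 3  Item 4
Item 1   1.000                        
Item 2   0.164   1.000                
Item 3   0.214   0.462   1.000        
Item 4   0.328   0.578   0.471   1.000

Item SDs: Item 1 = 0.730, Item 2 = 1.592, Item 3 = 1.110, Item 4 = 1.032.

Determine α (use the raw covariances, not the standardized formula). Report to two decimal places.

α = 0.69

Σσ²ᵢ = 0.730² + 1.592² + 1.110² + 1.032² = 5.3645
Covariances σ_ij = r_ij · s_i · s_j:
  σ(Item 1,Item 2) = 0.164 × 0.730 × 1.592 = 0.1906
  σ(Item 1,Item 3) = 0.214 × 0.730 × 1.110 = 0.1734
  σ(Item 1,Item 4) = 0.328 × 0.730 × 1.032 = 0.2471
  σ(Item 2,Item 3) = 0.462 × 1.592 × 1.110 = 0.8164
  σ(Item 2,Item 4) = 0.578 × 1.592 × 1.032 = 0.9496
  σ(Item 3,Item 4) = 0.471 × 1.110 × 1.032 = 0.5395
σ²_T = Σσ²ᵢ + 2·Σσ_ij = 5.3645 + 2 × 2.9166 = 11.1977
α = (4/3)·(1 − 5.3645/11.1977) = 0.69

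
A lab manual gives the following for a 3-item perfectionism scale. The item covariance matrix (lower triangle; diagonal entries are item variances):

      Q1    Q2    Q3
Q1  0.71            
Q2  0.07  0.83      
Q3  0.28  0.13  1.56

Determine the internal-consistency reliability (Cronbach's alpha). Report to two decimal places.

Σσᵢ² = 0.71 + 0.83 + 1.56 = 3.10
Σ_{i<j} σ_ij = 0.48
Var(T) = 3.10 + 2 × 0.48 = 4.06
α = (k/(k−1))·(1 − Σσᵢ²/Var(T)) = (3/2)·(1 − 3.10/4.06) = 0.35

Cronbach's alpha = 0.35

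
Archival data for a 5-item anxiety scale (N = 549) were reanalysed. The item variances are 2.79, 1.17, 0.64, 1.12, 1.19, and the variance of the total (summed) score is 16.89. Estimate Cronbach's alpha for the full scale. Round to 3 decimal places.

ΣVar(i) = 2.79 + 1.17 + 0.64 + 1.12 + 1.19 = 6.91
α = (k/(k−1))·(1 − ΣVar(i)/σ²_total) = (5/4)·(1 − 6.91/16.89) = 0.739

α = 0.739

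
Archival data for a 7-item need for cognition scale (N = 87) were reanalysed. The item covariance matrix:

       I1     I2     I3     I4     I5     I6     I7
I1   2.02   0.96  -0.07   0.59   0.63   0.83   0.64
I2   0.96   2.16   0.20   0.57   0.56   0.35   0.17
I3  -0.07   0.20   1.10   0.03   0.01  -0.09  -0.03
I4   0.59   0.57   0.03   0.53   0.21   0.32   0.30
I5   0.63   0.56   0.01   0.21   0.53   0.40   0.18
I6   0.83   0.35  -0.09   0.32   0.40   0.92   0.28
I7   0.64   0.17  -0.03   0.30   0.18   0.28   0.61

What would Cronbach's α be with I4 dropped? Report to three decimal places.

Remaining items: I1, I2, I3, I5, I6, I7 (k = 6).
Σσ²ᵢ = 2.02 + 2.16 + 1.10 + 0.53 + 0.92 + 0.61 = 7.34
σ²_total = 7.34 + 2 × 5.02 = 17.38
α (item deleted) = (6/5)·(1 − 7.34/17.38) = 0.693

α = 0.693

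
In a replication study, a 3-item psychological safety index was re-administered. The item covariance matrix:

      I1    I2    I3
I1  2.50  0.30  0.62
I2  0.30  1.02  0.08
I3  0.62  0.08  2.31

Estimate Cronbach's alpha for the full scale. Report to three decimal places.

Cronbach's alpha = 0.383

sum of item variances = 2.50 + 1.02 + 2.31 = 5.83
Σ_{i<j} σ_ij = 1.00
Var(T) = 5.83 + 2 × 1.00 = 7.83
α = (k/(k−1))·(1 − sum of item variances/Var(T)) = (3/2)·(1 − 5.83/7.83) = 0.383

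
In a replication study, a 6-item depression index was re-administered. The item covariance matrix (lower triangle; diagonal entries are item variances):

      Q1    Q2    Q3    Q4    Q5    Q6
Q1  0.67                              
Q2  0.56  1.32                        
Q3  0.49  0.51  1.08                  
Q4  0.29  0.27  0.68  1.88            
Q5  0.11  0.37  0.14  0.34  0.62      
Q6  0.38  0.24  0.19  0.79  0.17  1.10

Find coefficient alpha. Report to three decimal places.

sum of item variances = 0.67 + 1.32 + 1.08 + 1.88 + 0.62 + 1.10 = 6.67
Σ_{i<j} σ_ij = 5.53
total variance = 6.67 + 2 × 5.53 = 17.73
α = (k/(k−1))·(1 − sum of item variances/total variance) = (6/5)·(1 − 6.67/17.73) = 0.749

coefficient alpha = 0.749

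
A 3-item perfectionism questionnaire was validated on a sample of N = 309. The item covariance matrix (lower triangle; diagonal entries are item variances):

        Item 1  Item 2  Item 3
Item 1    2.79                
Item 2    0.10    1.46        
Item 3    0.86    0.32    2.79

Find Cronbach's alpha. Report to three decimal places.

Σσᵢ² = 2.79 + 1.46 + 2.79 = 7.04
Σ_{i<j} σ_ij = 1.28
Var(T) = 7.04 + 2 × 1.28 = 9.60
α = (k/(k−1))·(1 − Σσᵢ²/Var(T)) = (3/2)·(1 − 7.04/9.60) = 0.400

α = 0.400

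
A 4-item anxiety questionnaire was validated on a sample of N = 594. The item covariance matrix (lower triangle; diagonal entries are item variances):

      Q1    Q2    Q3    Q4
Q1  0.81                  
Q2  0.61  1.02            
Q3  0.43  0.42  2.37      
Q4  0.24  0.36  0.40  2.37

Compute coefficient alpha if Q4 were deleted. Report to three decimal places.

α = 0.615

Remaining items: Q1, Q2, Q3 (k = 3).
sum of item variances = 0.81 + 1.02 + 2.37 = 4.20
σ²_T = 4.20 + 2 × 1.46 = 7.12
α (item deleted) = (3/2)·(1 − 4.20/7.12) = 0.615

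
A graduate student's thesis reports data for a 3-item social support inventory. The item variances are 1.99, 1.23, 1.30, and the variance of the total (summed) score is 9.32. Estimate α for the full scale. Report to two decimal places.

Σσ²ᵢ = 1.99 + 1.23 + 1.30 = 4.52
α = (k/(k−1))·(1 − Σσ²ᵢ/σ²_T) = (3/2)·(1 − 4.52/9.32) = 0.77

α = 0.77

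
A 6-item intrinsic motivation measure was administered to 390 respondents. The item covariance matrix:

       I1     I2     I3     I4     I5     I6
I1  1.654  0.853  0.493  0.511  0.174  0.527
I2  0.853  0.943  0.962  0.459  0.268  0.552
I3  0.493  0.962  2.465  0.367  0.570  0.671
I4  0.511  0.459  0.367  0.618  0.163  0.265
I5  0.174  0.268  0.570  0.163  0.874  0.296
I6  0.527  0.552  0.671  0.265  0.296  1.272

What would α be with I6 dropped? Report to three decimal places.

Remaining items: I1, I2, I3, I4, I5 (k = 5).
sum of item variances = 1.654 + 0.943 + 2.465 + 0.618 + 0.874 = 6.554
σ²_T = 6.554 + 2 × 4.820 = 16.194
α (item deleted) = (5/4)·(1 − 6.554/16.194) = 0.744

α = 0.744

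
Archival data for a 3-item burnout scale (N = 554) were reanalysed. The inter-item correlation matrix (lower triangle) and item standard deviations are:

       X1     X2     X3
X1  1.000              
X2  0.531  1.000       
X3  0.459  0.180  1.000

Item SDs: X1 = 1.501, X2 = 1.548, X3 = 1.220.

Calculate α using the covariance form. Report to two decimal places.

α = 0.66

Σσ²ᵢ = 1.501² + 1.548² + 1.220² = 6.1377
Covariances σ_ij = r_ij · s_i · s_j:
  σ(X1,X2) = 0.531 × 1.501 × 1.548 = 1.2338
  σ(X1,X3) = 0.459 × 1.501 × 1.220 = 0.8405
  σ(X2,X3) = 0.180 × 1.548 × 1.220 = 0.3399
σ²_T = Σσ²ᵢ + 2·Σσ_ij = 6.1377 + 2 × 2.4142 = 10.9661
α = (3/2)·(1 − 6.1377/10.9661) = 0.66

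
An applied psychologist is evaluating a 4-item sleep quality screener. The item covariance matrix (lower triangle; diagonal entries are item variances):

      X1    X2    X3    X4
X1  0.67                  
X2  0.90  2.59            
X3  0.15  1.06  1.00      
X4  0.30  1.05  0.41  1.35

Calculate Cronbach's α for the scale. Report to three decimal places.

sum of item variances = 0.67 + 2.59 + 1.00 + 1.35 = 5.61
Σ_{i<j} σ_ij = 3.87
σ²_T = 5.61 + 2 × 3.87 = 13.35
α = (k/(k−1))·(1 − sum of item variances/σ²_T) = (4/3)·(1 − 5.61/13.35) = 0.773

Cronbach's α = 0.773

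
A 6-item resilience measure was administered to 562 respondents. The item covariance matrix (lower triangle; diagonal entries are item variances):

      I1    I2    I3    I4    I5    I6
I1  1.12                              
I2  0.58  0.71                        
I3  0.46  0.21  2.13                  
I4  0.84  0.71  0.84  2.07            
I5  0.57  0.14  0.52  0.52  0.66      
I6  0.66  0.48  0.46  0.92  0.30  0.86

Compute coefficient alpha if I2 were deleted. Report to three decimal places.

Remaining items: I1, I3, I4, I5, I6 (k = 5).
Σσ²ᵢ = 1.12 + 2.13 + 2.07 + 0.66 + 0.86 = 6.84
Var(T) = 6.84 + 2 × 6.09 = 19.02
α (item deleted) = (5/4)·(1 − 6.84/19.02) = 0.800

coefficient alpha = 0.800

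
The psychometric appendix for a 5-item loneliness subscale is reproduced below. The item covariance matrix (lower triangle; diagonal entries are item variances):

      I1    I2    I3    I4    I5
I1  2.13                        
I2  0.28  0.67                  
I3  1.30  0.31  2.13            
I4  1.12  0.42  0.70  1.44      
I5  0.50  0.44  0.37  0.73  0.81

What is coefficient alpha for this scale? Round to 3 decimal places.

coefficient alpha = 0.790

sum of item variances = 2.13 + 0.67 + 2.13 + 1.44 + 0.81 = 7.18
Sum of off-diagonal covariances = 6.17
σ²_total = 7.18 + 2 × 6.17 = 19.52
α = (k/(k−1))·(1 − sum of item variances/σ²_total) = (5/4)·(1 − 7.18/19.52) = 0.790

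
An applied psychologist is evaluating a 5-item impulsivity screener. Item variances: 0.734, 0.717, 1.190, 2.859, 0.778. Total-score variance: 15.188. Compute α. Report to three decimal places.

Σσᵢ² = 0.734 + 0.717 + 1.190 + 2.859 + 0.778 = 6.278
α = (k/(k−1))·(1 − Σσᵢ²/σ²_T) = (5/4)·(1 − 6.278/15.188) = 0.733

α = 0.733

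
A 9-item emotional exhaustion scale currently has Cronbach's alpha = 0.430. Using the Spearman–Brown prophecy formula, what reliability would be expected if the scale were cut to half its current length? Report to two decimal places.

Length factor m = 1/2
α' = m·α / (1 − (1−m)·α)
   = 1/2 × 0.430 / (1 − (1 − 1/2) × 0.430)
   = 0.2150 / 0.7850 = 0.27

predicted reliability = 0.27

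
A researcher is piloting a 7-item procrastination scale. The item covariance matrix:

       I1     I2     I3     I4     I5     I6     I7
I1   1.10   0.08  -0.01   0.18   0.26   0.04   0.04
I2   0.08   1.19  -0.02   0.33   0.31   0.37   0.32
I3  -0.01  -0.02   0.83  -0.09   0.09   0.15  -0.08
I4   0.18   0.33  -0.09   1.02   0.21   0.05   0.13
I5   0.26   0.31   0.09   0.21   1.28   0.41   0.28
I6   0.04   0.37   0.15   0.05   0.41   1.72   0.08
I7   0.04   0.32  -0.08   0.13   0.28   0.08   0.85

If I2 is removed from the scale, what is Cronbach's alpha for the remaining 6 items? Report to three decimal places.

α = 0.406

Remaining items: I1, I3, I4, I5, I6, I7 (k = 6).
Σσᵢ² = 1.10 + 0.83 + 1.02 + 1.28 + 1.72 + 0.85 = 6.80
total variance = 6.80 + 2 × 1.74 = 10.28
α (item deleted) = (6/5)·(1 − 6.80/10.28) = 0.406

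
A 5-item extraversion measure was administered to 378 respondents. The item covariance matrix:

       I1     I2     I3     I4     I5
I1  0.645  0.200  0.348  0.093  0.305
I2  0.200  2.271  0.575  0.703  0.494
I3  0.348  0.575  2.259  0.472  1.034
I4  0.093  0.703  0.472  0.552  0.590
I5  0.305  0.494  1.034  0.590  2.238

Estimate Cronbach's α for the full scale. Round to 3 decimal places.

Cronbach's α = 0.684

Σσ²ᵢ = 0.645 + 2.271 + 2.259 + 0.552 + 2.238 = 7.965
Sum of off-diagonal covariances = 4.814
total variance = 7.965 + 2 × 4.814 = 17.593
α = (k/(k−1))·(1 − Σσ²ᵢ/total variance) = (5/4)·(1 − 7.965/17.593) = 0.684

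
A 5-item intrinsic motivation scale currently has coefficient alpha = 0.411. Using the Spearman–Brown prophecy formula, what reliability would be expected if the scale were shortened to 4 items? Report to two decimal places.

Length factor m = 4/5 = 0.8000
α' = m·α / (1 − (1−m)·α)
   = 4/5 × 0.411 / (1 − (1 − 4/5) × 0.411)
   = 0.3288 / 0.9178 = 0.36

predicted reliability = 0.36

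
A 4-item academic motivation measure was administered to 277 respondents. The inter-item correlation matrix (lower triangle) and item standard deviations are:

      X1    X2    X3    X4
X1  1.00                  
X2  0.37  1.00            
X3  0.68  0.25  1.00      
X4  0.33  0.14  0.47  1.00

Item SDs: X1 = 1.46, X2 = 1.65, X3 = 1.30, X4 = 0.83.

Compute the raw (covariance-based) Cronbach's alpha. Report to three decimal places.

α = 0.685

Σσ²ᵢ = 1.46² + 1.65² + 1.30² + 0.83² = 7.2330
Covariances σ_ij = r_ij · s_i · s_j:
  σ(X1,X2) = 0.37 × 1.46 × 1.65 = 0.8913
  σ(X1,X3) = 0.68 × 1.46 × 1.30 = 1.2906
  σ(X1,X4) = 0.33 × 1.46 × 0.83 = 0.3999
  σ(X2,X3) = 0.25 × 1.65 × 1.30 = 0.5363
  σ(X2,X4) = 0.14 × 1.65 × 0.83 = 0.1917
  σ(X3,X4) = 0.47 × 1.30 × 0.83 = 0.5071
σ²_T = Σσ²ᵢ + 2·Σσ_ij = 7.2330 + 2 × 3.8169 = 14.8668
α = (4/3)·(1 − 7.2330/14.8668) = 0.685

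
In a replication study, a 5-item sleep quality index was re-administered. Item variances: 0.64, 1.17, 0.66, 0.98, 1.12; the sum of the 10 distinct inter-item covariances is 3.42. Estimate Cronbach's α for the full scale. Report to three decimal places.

Cronbach's α = 0.749

Σσ²ᵢ = 0.64 + 1.17 + 0.66 + 0.98 + 1.12 = 4.57
Sum of distinct covariances = 3.42
Var(T) = Σσ²ᵢ + 2·Σcov = 4.57 + 2 × 3.42 = 11.41
α = (5/4)·(1 − 4.57/11.41) = 0.749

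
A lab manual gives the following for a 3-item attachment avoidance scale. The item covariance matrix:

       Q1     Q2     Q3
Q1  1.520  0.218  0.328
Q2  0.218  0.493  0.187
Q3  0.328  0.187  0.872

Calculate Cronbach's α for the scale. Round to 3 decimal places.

Cronbach's α = 0.505

Σσᵢ² = 1.520 + 0.493 + 0.872 = 2.885
Sum of the distinct covariances = 0.733
σ²_T = 2.885 + 2 × 0.733 = 4.351
α = (k/(k−1))·(1 − Σσᵢ²/σ²_T) = (3/2)·(1 − 2.885/4.351) = 0.505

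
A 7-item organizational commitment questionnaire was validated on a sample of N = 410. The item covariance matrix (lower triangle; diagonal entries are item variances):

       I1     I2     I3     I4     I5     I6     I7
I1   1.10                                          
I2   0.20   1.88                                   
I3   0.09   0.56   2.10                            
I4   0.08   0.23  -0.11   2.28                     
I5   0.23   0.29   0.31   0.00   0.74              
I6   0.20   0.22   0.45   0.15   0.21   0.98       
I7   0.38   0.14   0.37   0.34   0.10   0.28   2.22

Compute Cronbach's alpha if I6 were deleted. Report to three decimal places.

Cronbach's alpha = 0.460

Remaining items: I1, I2, I3, I4, I5, I7 (k = 6).
Σσᵢ² = 1.10 + 1.88 + 2.10 + 2.28 + 0.74 + 2.22 = 10.32
total variance = 10.32 + 2 × 3.21 = 16.74
α (item deleted) = (6/5)·(1 − 10.32/16.74) = 0.460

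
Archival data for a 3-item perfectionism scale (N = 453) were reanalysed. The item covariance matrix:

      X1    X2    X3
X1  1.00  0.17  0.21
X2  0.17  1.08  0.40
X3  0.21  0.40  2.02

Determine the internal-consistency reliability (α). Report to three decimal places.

Σσ²ᵢ = 1.00 + 1.08 + 2.02 = 4.10
Σ_{i<j} σ_ij = 0.78
σ²_T = 4.10 + 2 × 0.78 = 5.66
α = (k/(k−1))·(1 − Σσ²ᵢ/σ²_T) = (3/2)·(1 − 4.10/5.66) = 0.413

α = 0.413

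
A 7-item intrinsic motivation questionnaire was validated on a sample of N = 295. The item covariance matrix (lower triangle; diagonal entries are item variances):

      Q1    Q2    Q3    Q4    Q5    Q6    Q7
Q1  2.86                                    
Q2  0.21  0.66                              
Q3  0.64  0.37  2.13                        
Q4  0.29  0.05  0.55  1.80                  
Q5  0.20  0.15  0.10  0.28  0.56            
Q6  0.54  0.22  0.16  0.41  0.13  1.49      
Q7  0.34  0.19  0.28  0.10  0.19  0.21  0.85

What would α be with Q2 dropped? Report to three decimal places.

Remaining items: Q1, Q3, Q4, Q5, Q6, Q7 (k = 6).
Σσᵢ² = 2.86 + 2.13 + 1.80 + 0.56 + 1.49 + 0.85 = 9.69
σ²_total = 9.69 + 2 × 4.42 = 18.53
α (item deleted) = (6/5)·(1 − 9.69/18.53) = 0.572

α = 0.572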